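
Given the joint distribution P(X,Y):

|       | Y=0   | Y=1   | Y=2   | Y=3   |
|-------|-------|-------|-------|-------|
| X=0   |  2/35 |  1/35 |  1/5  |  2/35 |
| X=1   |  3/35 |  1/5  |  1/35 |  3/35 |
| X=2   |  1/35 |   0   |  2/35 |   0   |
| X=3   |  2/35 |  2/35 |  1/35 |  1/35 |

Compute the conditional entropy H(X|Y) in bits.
1.4849 bits

H(X|Y) = H(X,Y) - H(Y)

H(X,Y) = -Σ_{x,y} P(x,y) log₂ P(x,y). Per-cell terms -P(x,y)·log₂P(x,y):
  X=0: 0.235959, 0.146551, 0.464386, 0.235959
  X=1: 0.303799, 0.464386, 0.146551, 0.303799
  X=2: 0.146551, 0.000000, 0.235959, 0.000000
  X=3: 0.235959, 0.235959, 0.146551, 0.146551
  (cells with P = 0 contribute 0)
Sum of the 16 terms: H(X,Y) = 3.44892 bits

Marginal of Y (column sums):
  P(Y=0) = 2/35 + 3/35 + 1/35 + 2/35 = 8/35
  P(Y=1) = 1/35 + 1/5 + 0 + 2/35 = 2/7
  P(Y=2) = 1/5 + 1/35 + 2/35 + 1/35 = 11/35
  P(Y=3) = 2/35 + 3/35 + 0 + 1/35 = 6/35
H(Y) = -[(8/35)·log₂(8/35) + (2/7)·log₂(2/7) + (11/35)·log₂(11/35) + (6/35)·log₂(6/35)]
  = 0.486693 + 0.516387 + 0.524810 + 0.436169 = 1.96406 bits

H(X|Y) = H(X,Y) - H(Y) = 3.44892 - 1.96406 = 1.4849 bits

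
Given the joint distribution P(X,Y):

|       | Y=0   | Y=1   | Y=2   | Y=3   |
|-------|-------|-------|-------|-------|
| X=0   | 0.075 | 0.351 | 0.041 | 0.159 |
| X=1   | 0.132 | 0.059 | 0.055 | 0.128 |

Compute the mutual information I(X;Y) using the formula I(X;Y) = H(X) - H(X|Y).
0.1354 bits

I(X;Y) = H(X) - H(X|Y)

Marginal of X (row sums):
  P(X=0) = 0.075 + 0.351 + 0.041 + 0.159 = 0.626
  P(X=1) = 0.132 + 0.059 + 0.055 + 0.128 = 0.374
H(X) = -[0.626·log₂(0.626) + 0.374·log₂(0.374)]
  = 0.4230 + 0.5307 = 0.9537 bits

Marginal of Y (column sums):
  P(Y=0) = 0.075 + 0.132 = 0.207
  P(Y=1) = 0.351 + 0.059 = 0.410
  P(Y=2) = 0.041 + 0.055 = 0.096
  P(Y=3) = 0.159 + 0.128 = 0.287
H(X|Y) = Σ_y P(y)·H(X|Y=y):
  Y=0: P(Y=0) = 0.207, P(X|Y=0) = (25/69, 44/69) → H(X|Y=0) = 0.9446
  Y=1: P(Y=1) = 0.410, P(X|Y=1) = (351/410, 59/410) → H(X|Y=1) = 0.5944
  Y=2: P(Y=2) = 0.096, P(X|Y=2) = (41/96, 55/96) → H(X|Y=2) = 0.9846
  Y=3: P(Y=3) = 0.287, P(X|Y=3) = (159/287, 128/287) → H(X|Y=3) = 0.9916
H(X|Y) = 0.207·0.9446 + 0.410·0.5944 + 0.096·0.9846 + 0.287·0.9916 = 0.8183 bits

I(X;Y) = H(X) - H(X|Y) = 0.9537 - 0.8183 = 0.1354 bits

Cross-check via I(X;Y) = H(X) + H(Y) - H(X,Y): computing H(Y) from the column sums and H(X,Y) from the 8 cells in the same way gives H(Y) = 1.8392 bits and H(X,Y) = 2.6575 bits, so
I(X;Y) = 0.9537 + 1.8392 - 2.6575 = 0.1354 bits ✓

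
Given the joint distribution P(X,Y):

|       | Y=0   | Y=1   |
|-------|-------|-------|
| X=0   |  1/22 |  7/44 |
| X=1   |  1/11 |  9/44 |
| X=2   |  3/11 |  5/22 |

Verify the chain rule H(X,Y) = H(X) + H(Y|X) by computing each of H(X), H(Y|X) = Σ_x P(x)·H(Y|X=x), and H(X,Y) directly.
H(X) = 1.4880 bits, H(Y|X) = 0.9164 bits, H(X,Y) = 2.4044 bits

Marginal of X (row sums):
  P(X=0) = 1/22 + 7/44 = 9/44
  P(X=1) = 1/11 + 9/44 = 13/44
  P(X=2) = 3/11 + 5/22 = 1/2
H(X) = -[(9/44)·log₂(9/44) + (13/44)·log₂(13/44) + (1/2)·log₂(1/2)]
  = 0.4683 + 0.5197 + 0.5000 = 1.4880 bits

H(Y|X) = Σ_x P(x)·H(Y|X=x):
  X=0: P(X=0) = 9/44, P(Y|X=0) = (2/9, 7/9) → H(Y|X=0) = 0.7642
  X=1: P(X=1) = 13/44, P(Y|X=1) = (4/13, 9/13) → H(Y|X=1) = 0.8905
  X=2: P(X=2) = 1/2, P(Y|X=2) = (6/11, 5/11) → H(Y|X=2) = 0.9940
H(Y|X) = (9/44)·0.7642 + (13/44)·0.8905 + (1/2)·0.9940 = 0.9164 bits

H(X,Y) = -Σ_{x,y} P(x,y) log₂ P(x,y). Per-cell terms -P(x,y)·log₂P(x,y):
  X=0: 0.2027, 0.4219
  X=1: 0.3145, 0.4683
  X=2: 0.5112, 0.4858
Sum of the 6 terms: H(X,Y) = 2.4044 bits

Chain rule check:
  H(X) + H(Y|X) = 1.4880 + 0.9164 = 2.4044 bits
  H(X,Y) = 2.4044 bits
✓ Chain rule verified.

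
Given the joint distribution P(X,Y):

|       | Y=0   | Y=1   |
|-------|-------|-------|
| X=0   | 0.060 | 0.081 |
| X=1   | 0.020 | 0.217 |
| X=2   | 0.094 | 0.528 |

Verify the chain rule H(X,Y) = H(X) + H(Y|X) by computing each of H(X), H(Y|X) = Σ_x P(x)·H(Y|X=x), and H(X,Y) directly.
H(X) = 1.3168 bits, H(Y|X) = 0.6187 bits, H(X,Y) = 1.9356 bits

Marginal of X (row sums):
  P(X=0) = 0.060 + 0.081 = 0.141
  P(X=1) = 0.020 + 0.217 = 0.237
  P(X=2) = 0.094 + 0.528 = 0.622
H(X) = -[0.141·log₂(0.141) + 0.237·log₂(0.237) + 0.622·log₂(0.622)]
  = 0.39850 + 0.49226 + 0.42608 = 1.3168 bits

H(Y|X) = Σ_x P(x)·H(Y|X=x):
  X=0: P(X=0) = 0.141, P(Y|X=0) = (20/47, 27/47) → H(Y|X=0) = 0.98394
  X=1: P(X=1) = 0.237, P(Y|X=1) = (20/237, 217/237) → H(Y|X=1) = 0.41746
  X=2: P(X=2) = 0.622, P(Y|X=2) = (47/311, 264/311) → H(Y|X=2) = 0.61265
H(Y|X) = 0.141·0.98394 + 0.237·0.41746 + 0.622·0.61265 = 0.6187 bits

H(X,Y) = -Σ_{x,y} P(x,y) log₂ P(x,y). Per-cell terms -P(x,y)·log₂P(x,y):
  X=0: 0.24353, 0.29370
  X=1: 0.11288, 0.47832
  X=2: 0.32065, 0.48649
Sum of the 6 terms: H(X,Y) = 1.9356 bits

Chain rule check:
  H(X) + H(Y|X) = 1.3168 + 0.6187 = 1.9355 bits
  H(X,Y) = 1.9356 bits
✓ Chain rule verified (Δ = 0.0001 is 4-dp rounding noise: each of the three values was rounded independently).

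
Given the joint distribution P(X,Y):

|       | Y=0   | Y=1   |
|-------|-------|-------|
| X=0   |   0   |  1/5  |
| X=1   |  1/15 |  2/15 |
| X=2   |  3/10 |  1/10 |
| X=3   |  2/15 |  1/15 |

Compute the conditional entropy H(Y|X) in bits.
0.6918 bits

H(Y|X) = H(X,Y) - H(X)

H(X,Y) = -Σ_{x,y} P(x,y) log₂ P(x,y). Per-cell terms -P(x,y)·log₂P(x,y):
  X=0: 0.000000, 0.464386
  X=1: 0.260459, 0.387585
  X=2: 0.521090, 0.332193
  X=3: 0.387585, 0.260459
  (cells with P = 0 contribute 0)
Sum of the 8 terms: H(X,Y) = 2.61376 bits

Marginal of X (row sums):
  P(X=0) = 0 + 1/5 = 1/5
  P(X=1) = 1/15 + 2/15 = 1/5
  P(X=2) = 3/10 + 1/10 = 2/5
  P(X=3) = 2/15 + 1/15 = 1/5
H(X) = -[(1/5)·log₂(1/5) + (1/5)·log₂(1/5) + (2/5)·log₂(2/5) + (1/5)·log₂(1/5)]
  = 0.464386 + 0.464386 + 0.528771 + 0.464386 = 1.92193 bits

H(Y|X) = H(X,Y) - H(X) = 2.61376 - 1.92193 = 0.6918 bits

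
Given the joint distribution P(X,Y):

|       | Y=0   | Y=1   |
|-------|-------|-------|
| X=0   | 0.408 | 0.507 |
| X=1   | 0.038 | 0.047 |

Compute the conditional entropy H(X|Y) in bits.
0.4196 bits

H(X|Y) = H(X,Y) - H(Y)

H(X,Y) = -Σ_{x,y} P(x,y) log₂ P(x,y). Per-cell terms -P(x,y)·log₂P(x,y):
  X=0: 0.52769, 0.49683
  X=1: 0.17928, 0.20733
Sum of the 4 terms: H(X,Y) = 1.41113 bits

Marginal of Y (column sums):
  P(Y=0) = 0.408 + 0.038 = 0.446
  P(Y=1) = 0.507 + 0.047 = 0.554
H(Y) = -[0.446·log₂(0.446) + 0.554·log₂(0.554)]
  = 0.51954 + 0.47203 = 0.99157 bits

H(X|Y) = H(X,Y) - H(Y) = 1.41113 - 0.99157 = 0.4196 bits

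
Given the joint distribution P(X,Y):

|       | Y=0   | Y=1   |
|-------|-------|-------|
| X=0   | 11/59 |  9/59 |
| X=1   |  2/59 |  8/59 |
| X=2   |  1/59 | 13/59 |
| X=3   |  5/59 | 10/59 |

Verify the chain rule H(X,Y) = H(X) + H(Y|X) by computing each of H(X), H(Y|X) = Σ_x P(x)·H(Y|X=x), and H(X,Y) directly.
H(X) = 1.9578 bits, H(Y|X) = 0.7804 bits, H(X,Y) = 2.7383 bits

Marginal of X (row sums):
  P(X=0) = 11/59 + 9/59 = 20/59
  P(X=1) = 2/59 + 8/59 = 10/59
  P(X=2) = 1/59 + 13/59 = 14/59
  P(X=3) = 5/59 + 10/59 = 15/59
H(X) = -[(20/59)·log₂(20/59) + (10/59)·log₂(10/59) + (14/59)·log₂(14/59) + (15/59)·log₂(15/59)]
  = 0.5291 + 0.4340 + 0.4924 + 0.5023 = 1.9578 bits

H(Y|X) = Σ_x P(x)·H(Y|X=x):
  X=0: P(X=0) = 20/59, P(Y|X=0) = (11/20, 9/20) → H(Y|X=0) = 0.9928
  X=1: P(X=1) = 10/59, P(Y|X=1) = (1/5, 4/5) → H(Y|X=1) = 0.7219
  X=2: P(X=2) = 14/59, P(Y|X=2) = (1/14, 13/14) → H(Y|X=2) = 0.3712
  X=3: P(X=3) = 15/59, P(Y|X=3) = (1/3, 2/3) → H(Y|X=3) = 0.9183
H(Y|X) = (20/59)·0.9928 + (10/59)·0.7219 + (14/59)·0.3712 + (15/59)·0.9183 = 0.7804 bits

H(X,Y) = -Σ_{x,y} P(x,y) log₂ P(x,y). Per-cell terms -P(x,y)·log₂P(x,y):
  X=0: 0.4518, 0.4138
  X=1: 0.1655, 0.3909
  X=2: 0.0997, 0.4808
  X=3: 0.3018, 0.4340
Sum of the 8 terms: H(X,Y) = 2.7383 bits

Chain rule check:
  H(X) + H(Y|X) = 1.9578 + 0.7804 = 2.7382 bits
  H(X,Y) = 2.7383 bits
✓ Chain rule verified (Δ = 0.0001 is 4-dp rounding noise: each of the three values was rounded independently).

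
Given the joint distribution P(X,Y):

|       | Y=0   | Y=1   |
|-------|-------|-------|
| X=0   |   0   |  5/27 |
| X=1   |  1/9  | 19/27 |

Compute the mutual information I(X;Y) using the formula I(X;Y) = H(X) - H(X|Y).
0.0350 bits

I(X;Y) = H(X) - H(X|Y)

Marginal of X (row sums):
  P(X=0) = 0 + 5/27 = 5/27
  P(X=1) = 1/9 + 19/27 = 22/27
H(X) = -[(5/27)·log₂(5/27) + (22/27)·log₂(22/27)]
  = 0.45055 + 0.24074 = 0.69129 bits

Marginal of Y (column sums):
  P(Y=0) = 0 + 1/9 = 1/9
  P(Y=1) = 5/27 + 19/27 = 8/9
H(X|Y) = Σ_y P(y)·H(X|Y=y):
  Y=0: P(Y=0) = 1/9, P(X|Y=0) = (0, 1) → H(X|Y=0) = 0.00000
  Y=1: P(Y=1) = 8/9, P(X|Y=1) = (5/24, 19/24) → H(X|Y=1) = 0.73828
H(X|Y) = (1/9)·0.00000 + (8/9)·0.73828 = 0.65625 bits

I(X;Y) = H(X) - H(X|Y) = 0.69129 - 0.65625 = 0.0350 bits

Cross-check via I(X;Y) = H(X) + H(Y) - H(X,Y): computing H(Y) from the column sums and H(X,Y) from the 4 cells in the same way gives H(Y) = 0.50326 bits and H(X,Y) = 1.15951 bits, so
I(X;Y) = 0.69129 + 0.50326 - 1.15951 = 0.0350 bits ✓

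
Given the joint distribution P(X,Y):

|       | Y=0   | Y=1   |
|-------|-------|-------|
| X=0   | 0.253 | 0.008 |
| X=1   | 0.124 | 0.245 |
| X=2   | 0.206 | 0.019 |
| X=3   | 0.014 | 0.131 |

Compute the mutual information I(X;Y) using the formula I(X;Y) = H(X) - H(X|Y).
0.4209 bits

I(X;Y) = H(X) - H(X|Y)

Marginal of X (row sums):
  P(X=0) = 0.253 + 0.008 = 0.261
  P(X=1) = 0.124 + 0.245 = 0.369
  P(X=2) = 0.206 + 0.019 = 0.225
  P(X=3) = 0.014 + 0.131 = 0.145
H(X) = -[0.261·log₂(0.261) + 0.369·log₂(0.369) + 0.225·log₂(0.225) + 0.145·log₂(0.145)]
  = 0.5058 + 0.5307 + 0.4842 + 0.4040 = 1.9247 bits

Marginal of Y (column sums):
  P(Y=0) = 0.253 + 0.124 + 0.206 + 0.014 = 0.597
  P(Y=1) = 0.008 + 0.245 + 0.019 + 0.131 = 0.403
H(X|Y) = Σ_y P(y)·H(X|Y=y):
  Y=0: P(Y=0) = 0.597, P(X|Y=0) = (253/597, 124/597, 206/597, 14/597) → H(X|Y=0) = 1.6525
  Y=1: P(Y=1) = 0.403, P(X|Y=1) = (8/403, 245/403, 19/403, 131/403) → H(X|Y=1) = 1.2835
H(X|Y) = 0.597·1.6525 + 0.403·1.2835 = 1.5038 bits

I(X;Y) = H(X) - H(X|Y) = 1.9247 - 1.5038 = 0.4209 bits

Cross-check via I(X;Y) = H(X) + H(Y) - H(X,Y): computing H(Y) from the column sums and H(X,Y) from the 8 cells in the same way gives H(Y) = 0.9727 bits and H(X,Y) = 2.4765 bits, so
I(X;Y) = 1.9247 + 0.9727 - 2.4765 = 0.4209 bits ✓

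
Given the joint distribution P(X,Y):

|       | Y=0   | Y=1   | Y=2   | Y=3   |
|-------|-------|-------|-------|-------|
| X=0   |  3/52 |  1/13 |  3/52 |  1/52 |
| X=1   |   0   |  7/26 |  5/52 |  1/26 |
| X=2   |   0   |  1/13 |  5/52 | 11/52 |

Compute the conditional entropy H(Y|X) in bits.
1.4355 bits

H(Y|X) = H(X,Y) - H(X)

H(X,Y) = -Σ_{x,y} P(x,y) log₂ P(x,y). Per-cell terms -P(x,y)·log₂P(x,y):
  X=0: 0.23743, 0.28465, 0.23743, 0.10962
  X=1: 0.00000, 0.50968, 0.32486, 0.18079
  X=2: 0.00000, 0.28465, 0.32486, 0.47406
  (cells with P = 0 contribute 0)
Sum of the 12 terms: H(X,Y) = 2.9680 bits

Marginal of X (row sums):
  P(X=0) = 3/52 + 1/13 + 3/52 + 1/52 = 11/52
  P(X=1) = 0 + 7/26 + 5/52 + 1/26 = 21/52
  P(X=2) = 0 + 1/13 + 5/52 + 11/52 = 5/13
H(X) = -[(11/52)·log₂(11/52) + (21/52)·log₂(21/52) + (5/13)·log₂(5/13)]
  = 0.47406 + 0.52828 + 0.53020 = 1.5325 bits

H(Y|X) = H(X,Y) - H(X) = 2.9680 - 1.5325 = 1.4355 bits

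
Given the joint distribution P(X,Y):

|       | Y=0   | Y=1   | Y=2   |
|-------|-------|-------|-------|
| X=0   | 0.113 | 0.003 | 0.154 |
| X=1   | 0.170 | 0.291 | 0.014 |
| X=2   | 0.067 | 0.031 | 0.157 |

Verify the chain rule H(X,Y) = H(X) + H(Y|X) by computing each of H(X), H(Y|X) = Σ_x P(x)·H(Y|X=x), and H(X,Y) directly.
H(X) = 1.5229 bits, H(Y|X) = 1.1484 bits, H(X,Y) = 2.6713 bits

Marginal of X (row sums):
  P(X=0) = 0.113 + 0.003 + 0.154 = 0.270
  P(X=1) = 0.170 + 0.291 + 0.014 = 0.475
  P(X=2) = 0.067 + 0.031 + 0.157 = 0.255
H(X) = -[0.270·log₂(0.270) + 0.475·log₂(0.475) + 0.255·log₂(0.255)]
  = 0.5100 + 0.5102 + 0.5027 = 1.5229 bits

H(Y|X) = Σ_x P(x)·H(Y|X=x):
  X=0: P(X=0) = 0.270, P(Y|X=0) = (113/270, 1/90, 77/135) → H(Y|X=0) = 1.0601
  X=1: P(X=1) = 0.475, P(Y|X=1) = (34/95, 291/475, 14/475) → H(Y|X=1) = 1.1135
  X=2: P(X=2) = 0.255, P(Y|X=2) = (67/255, 31/255, 157/255) → H(Y|X=2) = 1.3070
H(Y|X) = 0.270·1.0601 + 0.475·1.1135 + 0.255·1.3070 = 1.1484 bits

H(X,Y) = -Σ_{x,y} P(x,y) log₂ P(x,y). Per-cell terms -P(x,y)·log₂P(x,y):
  X=0: 0.3555, 0.0251, 0.4156
  X=1: 0.4346, 0.5182, 0.0862
  X=2: 0.2613, 0.1554, 0.4194
Sum of the 9 terms: H(X,Y) = 2.6713 bits

Chain rule check:
  H(X) + H(Y|X) = 1.5229 + 1.1484 = 2.6713 bits
  H(X,Y) = 2.6713 bits
✓ Chain rule verified.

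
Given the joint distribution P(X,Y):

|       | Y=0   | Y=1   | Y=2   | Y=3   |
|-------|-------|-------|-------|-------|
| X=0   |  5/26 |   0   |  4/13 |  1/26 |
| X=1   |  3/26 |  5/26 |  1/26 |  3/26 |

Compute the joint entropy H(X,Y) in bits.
2.5186 bits

H(X,Y) = -Σ_{x,y} P(x,y) log₂ P(x,y). Per-cell terms -P(x,y)·log₂P(x,y):
  X=0: 0.4574, 0.0000, 0.5232, 0.1808
  X=1: 0.3595, 0.4574, 0.1808, 0.3595
  (cells with P = 0 contribute 0)
Sum of the 8 terms: H(X,Y) = 2.5186 bits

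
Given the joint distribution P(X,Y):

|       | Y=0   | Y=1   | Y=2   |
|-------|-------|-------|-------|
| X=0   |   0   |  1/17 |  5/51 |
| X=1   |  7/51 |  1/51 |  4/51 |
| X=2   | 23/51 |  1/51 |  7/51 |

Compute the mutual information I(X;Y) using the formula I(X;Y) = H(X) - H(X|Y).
0.2664 bits

I(X;Y) = H(X) - H(X|Y)

Marginal of X (row sums):
  P(X=0) = 0 + 1/17 + 5/51 = 8/51
  P(X=1) = 7/51 + 1/51 + 4/51 = 4/17
  P(X=2) = 23/51 + 1/51 + 7/51 = 31/51
H(X) = -[(8/51)·log₂(8/51) + (4/17)·log₂(4/17) + (31/51)·log₂(31/51)]
  = 0.41920 + 0.49117 + 0.43657 = 1.3469 bits

Marginal of Y (column sums):
  P(Y=0) = 0 + 7/51 + 23/51 = 10/17
  P(Y=1) = 1/17 + 1/51 + 1/51 = 5/51
  P(Y=2) = 5/51 + 4/51 + 7/51 = 16/51
H(X|Y) = Σ_y P(y)·H(X|Y=y):
  Y=0: P(Y=0) = 10/17, P(X|Y=0) = (0, 7/30, 23/30) → H(X|Y=0) = 0.78378
  Y=1: P(Y=1) = 5/51, P(X|Y=1) = (3/5, 1/5, 1/5) → H(X|Y=1) = 1.37095
  Y=2: P(Y=2) = 16/51, P(X|Y=2) = (5/16, 1/4, 7/16) → H(X|Y=2) = 1.54618
H(X|Y) = (10/17)·0.78378 + (5/51)·1.37095 + (16/51)·1.54618 = 1.0805 bits

I(X;Y) = H(X) - H(X|Y) = 1.3469 - 1.0805 = 0.2664 bits

Cross-check via I(X;Y) = H(X) + H(Y) - H(X,Y): computing H(Y) from the column sums and H(X,Y) from the 9 cells in the same way gives H(Y) = 1.3035 bits and H(X,Y) = 2.3840 bits, so
I(X;Y) = 1.3469 + 1.3035 - 2.3840 = 0.2664 bits ✓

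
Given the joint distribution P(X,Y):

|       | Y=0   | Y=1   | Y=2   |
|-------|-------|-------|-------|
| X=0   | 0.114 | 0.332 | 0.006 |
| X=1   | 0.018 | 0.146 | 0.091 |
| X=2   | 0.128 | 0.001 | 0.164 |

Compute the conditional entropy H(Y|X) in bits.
1.0318 bits

H(Y|X) = H(X,Y) - H(X)

H(X,Y) = -Σ_{x,y} P(x,y) log₂ P(x,y). Per-cell terms -P(x,y)·log₂P(x,y):
  X=0: 0.3571, 0.5281, 0.0443
  X=1: 0.1043, 0.4053, 0.3147
  X=2: 0.3796, 0.0100, 0.4278
Sum of the 9 terms: H(X,Y) = 2.5712 bits

Marginal of X (row sums):
  P(X=0) = 0.114 + 0.332 + 0.006 = 0.452
  P(X=1) = 0.018 + 0.146 + 0.091 = 0.255
  P(X=2) = 0.128 + 0.001 + 0.164 = 0.293
H(X) = -[0.452·log₂(0.452) + 0.255·log₂(0.255) + 0.293·log₂(0.293)]
  = 0.5178 + 0.5027 + 0.5189 = 1.5394 bits

H(Y|X) = H(X,Y) - H(X) = 2.5712 - 1.5394 = 1.0318 bits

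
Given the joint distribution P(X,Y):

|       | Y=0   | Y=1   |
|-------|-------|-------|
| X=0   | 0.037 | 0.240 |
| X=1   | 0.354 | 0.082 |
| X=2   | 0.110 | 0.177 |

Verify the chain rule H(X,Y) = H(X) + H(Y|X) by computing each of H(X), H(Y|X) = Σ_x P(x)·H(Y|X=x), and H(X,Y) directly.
H(X) = 1.5520 bits, H(Y|X) = 0.7368 bits, H(X,Y) = 2.2888 bits

Marginal of X (row sums):
  P(X=0) = 0.037 + 0.240 = 0.277
  P(X=1) = 0.354 + 0.082 = 0.436
  P(X=2) = 0.110 + 0.177 = 0.287
H(X) = -[0.277·log₂(0.277) + 0.436·log₂(0.436) + 0.287·log₂(0.287)]
  = 0.51302 + 0.52215 + 0.51685 = 1.5520 bits

H(Y|X) = Σ_x P(x)·H(Y|X=x):
  X=0: P(X=0) = 0.277, P(Y|X=0) = (37/277, 240/277) → H(Y|X=0) = 0.56716
  X=1: P(X=1) = 0.436, P(Y|X=1) = (177/218, 41/218) → H(Y|X=1) = 0.69742
  X=2: P(X=2) = 0.287, P(Y|X=2) = (110/287, 177/287) → H(Y|X=2) = 0.96032
H(Y|X) = 0.277·0.56716 + 0.436·0.69742 + 0.287·0.96032 = 0.7368 bits

H(X,Y) = -Σ_{x,y} P(x,y) log₂ P(x,y). Per-cell terms -P(x,y)·log₂P(x,y):
  X=0: 0.17598, 0.49413
  X=1: 0.53036, 0.29588
  X=2: 0.35029, 0.44218
Sum of the 6 terms: H(X,Y) = 2.2888 bits

Chain rule check:
  H(X) + H(Y|X) = 1.5520 + 0.7368 = 2.2888 bits
  H(X,Y) = 2.2888 bits
✓ Chain rule verified.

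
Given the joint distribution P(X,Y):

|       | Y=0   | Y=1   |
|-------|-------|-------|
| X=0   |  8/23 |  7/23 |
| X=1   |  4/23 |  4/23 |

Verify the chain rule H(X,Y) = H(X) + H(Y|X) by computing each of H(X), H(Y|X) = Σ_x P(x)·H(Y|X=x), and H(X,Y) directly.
H(X) = 0.9321 bits, H(Y|X) = 0.9979 bits, H(X,Y) = 1.9300 bits

Marginal of X (row sums):
  P(X=0) = 8/23 + 7/23 = 15/23
  P(X=1) = 4/23 + 4/23 = 8/23
H(X) = -[(15/23)·log₂(15/23) + (8/23)·log₂(8/23)]
  = 0.4022 + 0.5299 = 0.9321 bits

H(Y|X) = Σ_x P(x)·H(Y|X=x):
  X=0: P(X=0) = 15/23, P(Y|X=0) = (8/15, 7/15) → H(Y|X=0) = 0.9968
  X=1: P(X=1) = 8/23, P(Y|X=1) = (1/2, 1/2) → H(Y|X=1) = 1.0000
H(Y|X) = (15/23)·0.9968 + (8/23)·1.0000 = 0.9979 bits

H(X,Y) = -Σ_{x,y} P(x,y) log₂ P(x,y). Per-cell terms -P(x,y)·log₂P(x,y):
  X=0: 0.5299, 0.5223
  X=1: 0.4389, 0.4389
Sum of the 4 terms: H(X,Y) = 1.9300 bits

Chain rule check:
  H(X) + H(Y|X) = 0.9321 + 0.9979 = 1.9300 bits
  H(X,Y) = 1.9300 bits
✓ Chain rule verified.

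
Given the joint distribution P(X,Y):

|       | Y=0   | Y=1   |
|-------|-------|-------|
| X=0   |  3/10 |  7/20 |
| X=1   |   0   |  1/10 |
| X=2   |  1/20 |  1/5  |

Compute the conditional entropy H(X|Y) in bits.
1.1298 bits

H(X|Y) = H(X,Y) - H(Y)

H(X,Y) = -Σ_{x,y} P(x,y) log₂ P(x,y). Per-cell terms -P(x,y)·log₂P(x,y):
  X=0: 0.5211, 0.5301
  X=1: 0.0000, 0.3322
  X=2: 0.2161, 0.4644
  (cells with P = 0 contribute 0)
Sum of the 6 terms: H(X,Y) = 2.0639 bits

Marginal of Y (column sums):
  P(Y=0) = 3/10 + 0 + 1/20 = 7/20
  P(Y=1) = 7/20 + 1/10 + 1/5 = 13/20
H(Y) = -[(7/20)·log₂(7/20) + (13/20)·log₂(13/20)]
  = 0.5301 + 0.4040 = 0.9341 bits

H(X|Y) = H(X,Y) - H(Y) = 2.0639 - 0.9341 = 1.1298 bits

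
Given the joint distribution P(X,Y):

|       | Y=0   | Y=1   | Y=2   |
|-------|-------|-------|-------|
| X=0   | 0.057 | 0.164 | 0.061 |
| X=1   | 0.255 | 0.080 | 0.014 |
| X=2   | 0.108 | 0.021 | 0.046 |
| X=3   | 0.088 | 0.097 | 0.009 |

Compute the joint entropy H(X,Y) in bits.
3.1543 bits

H(X,Y) = -Σ_{x,y} P(x,y) log₂ P(x,y). Per-cell terms -P(x,y)·log₂P(x,y):
  X=0: 0.2356, 0.4278, 0.2461
  X=1: 0.5027, 0.2915, 0.0862
  X=2: 0.3468, 0.1170, 0.2043
  X=3: 0.3086, 0.3265, 0.0612
Sum of the 12 terms: H(X,Y) = 3.1543 bits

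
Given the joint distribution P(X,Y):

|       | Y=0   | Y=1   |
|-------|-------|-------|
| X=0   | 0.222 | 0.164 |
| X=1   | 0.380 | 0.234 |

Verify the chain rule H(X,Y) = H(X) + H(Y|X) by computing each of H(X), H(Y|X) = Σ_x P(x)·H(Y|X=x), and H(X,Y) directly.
H(X) = 0.9622 bits, H(Y|X) = 0.9684 bits, H(X,Y) = 1.9306 bits

Marginal of X (row sums):
  P(X=0) = 0.222 + 0.164 = 0.386
  P(X=1) = 0.380 + 0.234 = 0.614
H(X) = -[0.386·log₂(0.386) + 0.614·log₂(0.614)]
  = 0.5301 + 0.4321 = 0.9622 bits

H(Y|X) = Σ_x P(x)·H(Y|X=x):
  X=0: P(X=0) = 0.386, P(Y|X=0) = (111/193, 82/193) → H(Y|X=0) = 0.9837
  X=1: P(X=1) = 0.614, P(Y|X=1) = (190/307, 117/307) → H(Y|X=1) = 0.9588
H(Y|X) = 0.386·0.9837 + 0.614·0.9588 = 0.9684 bits

H(X,Y) = -Σ_{x,y} P(x,y) log₂ P(x,y). Per-cell terms -P(x,y)·log₂P(x,y):
  X=0: 0.4820, 0.4278
  X=1: 0.5305, 0.4903
Sum of the 4 terms: H(X,Y) = 1.9306 bits

Chain rule check:
  H(X) + H(Y|X) = 0.9622 + 0.9684 = 1.9306 bits
  H(X,Y) = 1.9306 bits
✓ Chain rule verified.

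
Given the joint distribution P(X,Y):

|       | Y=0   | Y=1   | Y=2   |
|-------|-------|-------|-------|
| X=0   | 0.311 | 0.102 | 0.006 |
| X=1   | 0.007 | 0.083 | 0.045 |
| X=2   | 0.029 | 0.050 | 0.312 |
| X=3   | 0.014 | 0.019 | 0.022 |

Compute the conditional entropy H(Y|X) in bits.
0.9825 bits

H(Y|X) = H(X,Y) - H(X)

H(X,Y) = -Σ_{x,y} P(x,y) log₂ P(x,y). Per-cell terms -P(x,y)·log₂P(x,y):
  X=0: 0.52404, 0.33592, 0.04428
  X=1: 0.05011, 0.29803, 0.20133
  X=2: 0.14813, 0.21610, 0.52428
  X=3: 0.08622, 0.10864, 0.12114
Sum of the 12 terms: H(X,Y) = 2.6582 bits

Marginal of X (row sums):
  P(X=0) = 0.311 + 0.102 + 0.006 = 0.419
  P(X=1) = 0.007 + 0.083 + 0.045 = 0.135
  P(X=2) = 0.029 + 0.050 + 0.312 = 0.391
  P(X=3) = 0.014 + 0.019 + 0.022 = 0.055
H(X) = -[0.419·log₂(0.419) + 0.135·log₂(0.135) + 0.391·log₂(0.391) + 0.055·log₂(0.055)]
  = 0.52584 + 0.39001 + 0.52971 + 0.23014 = 1.6757 bits

H(Y|X) = H(X,Y) - H(X) = 2.6582 - 1.6757 = 0.9825 bits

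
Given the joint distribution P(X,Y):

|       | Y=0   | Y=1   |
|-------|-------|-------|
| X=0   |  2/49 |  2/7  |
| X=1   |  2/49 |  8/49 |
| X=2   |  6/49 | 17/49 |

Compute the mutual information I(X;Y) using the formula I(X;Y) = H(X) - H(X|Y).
0.0165 bits

I(X;Y) = H(X) - H(X|Y)

Marginal of X (row sums):
  P(X=0) = 2/49 + 2/7 = 16/49
  P(X=1) = 2/49 + 8/49 = 10/49
  P(X=2) = 6/49 + 17/49 = 23/49
H(X) = -[(16/49)·log₂(16/49) + (10/49)·log₂(10/49) + (23/49)·log₂(23/49)]
  = 0.52725 + 0.46791 + 0.51217 = 1.5073 bits

Marginal of Y (column sums):
  P(Y=0) = 2/49 + 2/49 + 6/49 = 10/49
  P(Y=1) = 2/7 + 8/49 + 17/49 = 39/49
H(X|Y) = Σ_y P(y)·H(X|Y=y):
  Y=0: P(Y=0) = 10/49, P(X|Y=0) = (1/5, 1/5, 3/5) → H(X|Y=0) = 1.37095
  Y=1: P(Y=1) = 39/49, P(X|Y=1) = (14/39, 8/39, 17/39) → H(X|Y=1) = 1.52156
H(X|Y) = (10/49)·1.37095 + (39/49)·1.52156 = 1.4908 bits

I(X;Y) = H(X) - H(X|Y) = 1.5073 - 1.4908 = 0.0165 bits

Cross-check via I(X;Y) = H(X) + H(Y) - H(X,Y): computing H(Y) from the column sums and H(X,Y) from the 6 cells in the same way gives H(Y) = 0.7300 bits and H(X,Y) = 2.2208 bits, so
I(X;Y) = 1.5073 + 0.7300 - 2.2208 = 0.0165 bits ✓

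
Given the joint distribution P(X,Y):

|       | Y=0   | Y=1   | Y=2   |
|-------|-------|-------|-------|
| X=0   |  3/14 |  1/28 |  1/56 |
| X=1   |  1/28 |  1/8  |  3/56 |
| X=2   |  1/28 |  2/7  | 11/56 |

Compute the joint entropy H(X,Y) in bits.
2.6738 bits

H(X,Y) = -Σ_{x,y} P(x,y) log₂ P(x,y). Per-cell terms -P(x,y)·log₂P(x,y):
  X=0: 0.4762, 0.1717, 0.1037
  X=1: 0.1717, 0.3750, 0.2262
  X=2: 0.1717, 0.5164, 0.4612
Sum of the 9 terms: H(X,Y) = 2.6738 bits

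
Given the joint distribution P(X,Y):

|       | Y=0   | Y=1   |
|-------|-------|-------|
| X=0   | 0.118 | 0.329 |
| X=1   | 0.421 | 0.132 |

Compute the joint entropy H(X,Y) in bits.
1.8026 bits

H(X,Y) = -Σ_{x,y} P(x,y) log₂ P(x,y). Per-cell terms -P(x,y)·log₂P(x,y):
  X=0: 0.3638, 0.5277
  X=1: 0.5255, 0.3856
Sum of the 4 terms: H(X,Y) = 1.8026 bits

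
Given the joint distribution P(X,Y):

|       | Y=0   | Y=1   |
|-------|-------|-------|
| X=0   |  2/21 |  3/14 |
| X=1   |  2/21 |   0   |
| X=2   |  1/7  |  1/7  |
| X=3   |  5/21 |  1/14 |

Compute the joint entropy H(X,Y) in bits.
2.6894 bits

H(X,Y) = -Σ_{x,y} P(x,y) log₂ P(x,y). Per-cell terms -P(x,y)·log₂P(x,y):
  X=0: 0.32308, 0.47623
  X=1: 0.32308, 0.00000
  X=2: 0.40105, 0.40105
  X=3: 0.49295, 0.27195
  (cells with P = 0 contribute 0)
Sum of the 8 terms: H(X,Y) = 2.6894 bits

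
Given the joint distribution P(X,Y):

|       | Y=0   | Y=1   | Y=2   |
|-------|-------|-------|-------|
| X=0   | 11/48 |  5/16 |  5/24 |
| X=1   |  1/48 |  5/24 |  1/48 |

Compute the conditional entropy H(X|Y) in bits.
0.7099 bits

H(X|Y) = H(X,Y) - H(Y)

H(X,Y) = -Σ_{x,y} P(x,y) log₂ P(x,y). Per-cell terms -P(x,y)·log₂P(x,y):
  X=0: 0.48710, 0.52440, 0.47147
  X=1: 0.11635, 0.47147, 0.11635
Sum of the 6 terms: H(X,Y) = 2.18714 bits

Marginal of Y (column sums):
  P(Y=0) = 11/48 + 1/48 = 1/4
  P(Y=1) = 5/16 + 5/24 = 25/48
  P(Y=2) = 5/24 + 1/48 = 11/48
H(Y) = -[(1/4)·log₂(1/4) + (25/48)·log₂(25/48) + (11/48)·log₂(11/48)]
  = 0.50000 + 0.49016 + 0.48710 = 1.47726 bits

H(X|Y) = H(X,Y) - H(Y) = 2.18714 - 1.47726 = 0.7099 bits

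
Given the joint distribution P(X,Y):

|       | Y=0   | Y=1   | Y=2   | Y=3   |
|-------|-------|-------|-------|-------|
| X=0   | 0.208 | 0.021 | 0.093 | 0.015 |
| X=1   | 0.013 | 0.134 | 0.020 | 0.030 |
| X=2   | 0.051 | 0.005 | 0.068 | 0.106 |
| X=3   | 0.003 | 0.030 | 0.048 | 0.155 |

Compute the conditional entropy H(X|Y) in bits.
1.4235 bits

H(X|Y) = H(X,Y) - H(Y)

H(X,Y) = -Σ_{x,y} P(x,y) log₂ P(x,y). Per-cell terms -P(x,y)·log₂P(x,y):
  X=0: 0.4712, 0.1170, 0.3187, 0.0909
  X=1: 0.0814, 0.3886, 0.1129, 0.1518
  X=2: 0.2190, 0.0382, 0.2637, 0.3432
  X=3: 0.0251, 0.1518, 0.2103, 0.4169
Sum of the 16 terms: H(X,Y) = 3.4007 bits

Marginal of Y (column sums):
  P(Y=0) = 0.208 + 0.013 + 0.051 + 0.003 = 0.275
  P(Y=1) = 0.021 + 0.134 + 0.005 + 0.030 = 0.190
  P(Y=2) = 0.093 + 0.020 + 0.068 + 0.048 = 0.229
  P(Y=3) = 0.015 + 0.030 + 0.106 + 0.155 = 0.306
H(Y) = -[0.275·log₂(0.275) + 0.190·log₂(0.190) + 0.229·log₂(0.229) + 0.306·log₂(0.306)]
  = 0.5122 + 0.4552 + 0.4870 + 0.5228 = 1.9772 bits

H(X|Y) = H(X,Y) - H(Y) = 3.4007 - 1.9772 = 1.4235 bits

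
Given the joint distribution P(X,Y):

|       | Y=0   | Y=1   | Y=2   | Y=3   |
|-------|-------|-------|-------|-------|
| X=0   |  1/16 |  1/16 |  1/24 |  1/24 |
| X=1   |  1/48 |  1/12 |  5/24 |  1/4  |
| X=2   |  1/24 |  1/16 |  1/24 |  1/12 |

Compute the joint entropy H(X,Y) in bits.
3.1995 bits

H(X,Y) = -Σ_{x,y} P(x,y) log₂ P(x,y). Per-cell terms -P(x,y)·log₂P(x,y):
  X=0: 0.25000, 0.25000, 0.19104, 0.19104
  X=1: 0.11635, 0.29875, 0.47147, 0.50000
  X=2: 0.19104, 0.25000, 0.19104, 0.29875
Sum of the 12 terms: H(X,Y) = 3.1995 bits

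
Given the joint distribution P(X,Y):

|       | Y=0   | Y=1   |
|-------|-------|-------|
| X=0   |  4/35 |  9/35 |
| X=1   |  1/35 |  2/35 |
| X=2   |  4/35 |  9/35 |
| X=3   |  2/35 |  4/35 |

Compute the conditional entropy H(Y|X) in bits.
0.8976 bits

H(Y|X) = H(X,Y) - H(X)

H(X,Y) = -Σ_{x,y} P(x,y) log₂ P(x,y). Per-cell terms -P(x,y)·log₂P(x,y):
  X=0: 0.3576, 0.5038
  X=1: 0.1466, 0.2360
  X=2: 0.3576, 0.5038
  X=3: 0.2360, 0.3576
Sum of the 8 terms: H(X,Y) = 2.6990 bits

Marginal of X (row sums):
  P(X=0) = 4/35 + 9/35 = 13/35
  P(X=1) = 1/35 + 2/35 = 3/35
  P(X=2) = 4/35 + 9/35 = 13/35
  P(X=3) = 2/35 + 4/35 = 6/35
H(X) = -[(13/35)·log₂(13/35) + (3/35)·log₂(3/35) + (13/35)·log₂(13/35) + (6/35)·log₂(6/35)]
  = 0.5307 + 0.3038 + 0.5307 + 0.4362 = 1.8014 bits

H(Y|X) = H(X,Y) - H(X) = 2.6990 - 1.8014 = 0.8976 bits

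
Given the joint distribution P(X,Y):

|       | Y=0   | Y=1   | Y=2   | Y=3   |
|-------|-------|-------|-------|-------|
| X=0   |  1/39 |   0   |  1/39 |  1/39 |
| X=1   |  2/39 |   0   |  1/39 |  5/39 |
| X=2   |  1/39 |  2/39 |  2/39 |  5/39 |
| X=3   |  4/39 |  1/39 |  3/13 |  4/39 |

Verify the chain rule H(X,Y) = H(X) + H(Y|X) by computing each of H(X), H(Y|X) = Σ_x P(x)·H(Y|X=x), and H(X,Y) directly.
H(X) = 1.7717 bits, H(Y|X) = 1.6227 bits, H(X,Y) = 3.3944 bits

Marginal of X (row sums):
  P(X=0) = 1/39 + 0 + 1/39 + 1/39 = 1/13
  P(X=1) = 2/39 + 0 + 1/39 + 5/39 = 8/39
  P(X=2) = 1/39 + 2/39 + 2/39 + 5/39 = 10/39
  P(X=3) = 4/39 + 1/39 + 3/13 + 4/39 = 6/13
H(X) = -[(1/13)·log₂(1/13) + (8/39)·log₂(8/39) + (10/39)·log₂(10/39) + (6/13)·log₂(6/13)]
  = 0.2846 + 0.4688 + 0.5035 + 0.5148 = 1.7717 bits

H(Y|X) = Σ_x P(x)·H(Y|X=x):
  X=0: P(X=0) = 1/13, P(Y|X=0) = (1/3, 0, 1/3, 1/3) → H(Y|X=0) = 1.5850
  X=1: P(X=1) = 8/39, P(Y|X=1) = (1/4, 0, 1/8, 5/8) → H(Y|X=1) = 1.2988
  X=2: P(X=2) = 10/39, P(Y|X=2) = (1/10, 1/5, 1/5, 1/2) → H(Y|X=2) = 1.7610
  X=3: P(X=3) = 6/13, P(Y|X=3) = (2/9, 1/18, 1/2, 2/9) → H(Y|X=3) = 1.6961
H(Y|X) = (1/13)·1.5850 + (8/39)·1.2988 + (10/39)·1.7610 + (6/13)·1.6961 = 1.6227 bits

H(X,Y) = -Σ_{x,y} P(x,y) log₂ P(x,y). Per-cell terms -P(x,y)·log₂P(x,y):
  X=0: 0.1355, 0.0000, 0.1355, 0.1355
  X=1: 0.2198, 0.0000, 0.1355, 0.3799
  X=2: 0.1355, 0.2198, 0.2198, 0.3799
  X=3: 0.3370, 0.1355, 0.4882, 0.3370
  (cells with P = 0 contribute 0)
Sum of the 16 terms: H(X,Y) = 3.3944 bits

Chain rule check:
  H(X) + H(Y|X) = 1.7717 + 1.6227 = 3.3944 bits
  H(X,Y) = 3.3944 bits
✓ Chain rule verified.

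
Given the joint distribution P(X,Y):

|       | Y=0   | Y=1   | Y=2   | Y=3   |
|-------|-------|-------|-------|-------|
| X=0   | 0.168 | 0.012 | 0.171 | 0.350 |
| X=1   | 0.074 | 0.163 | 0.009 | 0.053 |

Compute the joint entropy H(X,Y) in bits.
2.4650 bits

H(X,Y) = -Σ_{x,y} P(x,y) log₂ P(x,y). Per-cell terms -P(x,y)·log₂P(x,y):
  X=0: 0.43234, 0.07657, 0.43570, 0.53010
  X=1: 0.27797, 0.42658, 0.06116, 0.22461
Sum of the 8 terms: H(X,Y) = 2.4650 bits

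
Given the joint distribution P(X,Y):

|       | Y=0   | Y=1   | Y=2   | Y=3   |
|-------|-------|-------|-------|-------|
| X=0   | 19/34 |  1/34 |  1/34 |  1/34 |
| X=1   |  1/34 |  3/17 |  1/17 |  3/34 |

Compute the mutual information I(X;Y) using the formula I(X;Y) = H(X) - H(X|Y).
0.4699 bits

I(X;Y) = H(X) - H(X|Y)

Marginal of X (row sums):
  P(X=0) = 19/34 + 1/34 + 1/34 + 1/34 = 11/17
  P(X=1) = 1/34 + 3/17 + 1/17 + 3/34 = 6/17
H(X) = -[(11/17)·log₂(11/17) + (6/17)·log₂(6/17)]
  = 0.4064 + 0.5303 = 0.9367 bits

Marginal of Y (column sums):
  P(Y=0) = 19/34 + 1/34 = 10/17
  P(Y=1) = 1/34 + 3/17 = 7/34
  P(Y=2) = 1/34 + 1/17 = 3/34
  P(Y=3) = 1/34 + 3/34 = 2/17
H(X|Y) = Σ_y P(y)·H(X|Y=y):
  Y=0: P(Y=0) = 10/17, P(X|Y=0) = (19/20, 1/20) → H(X|Y=0) = 0.2864
  Y=1: P(Y=1) = 7/34, P(X|Y=1) = (1/7, 6/7) → H(X|Y=1) = 0.5917
  Y=2: P(Y=2) = 3/34, P(X|Y=2) = (1/3, 2/3) → H(X|Y=2) = 0.9183
  Y=3: P(Y=3) = 2/17, P(X|Y=3) = (1/4, 3/4) → H(X|Y=3) = 0.8113
H(X|Y) = (10/17)·0.2864 + (7/34)·0.5917 + (3/34)·0.9183 + (2/17)·0.8113 = 0.4668 bits

I(X;Y) = H(X) - H(X|Y) = 0.9367 - 0.4668 = 0.4699 bits

Cross-check via I(X;Y) = H(X) + H(Y) - H(X,Y): computing H(Y) from the column sums and H(X,Y) from the 8 cells in the same way gives H(Y) = 1.5920 bits and H(X,Y) = 2.0588 bits, so
I(X;Y) = 0.9367 + 1.5920 - 2.0588 = 0.4699 bits ✓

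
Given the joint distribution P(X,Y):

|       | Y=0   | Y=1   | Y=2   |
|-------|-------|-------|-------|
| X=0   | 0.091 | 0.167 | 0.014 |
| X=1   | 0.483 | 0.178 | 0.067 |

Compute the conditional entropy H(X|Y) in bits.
0.7606 bits

H(X|Y) = H(X,Y) - H(Y)

H(X,Y) = -Σ_{x,y} P(x,y) log₂ P(x,y). Per-cell terms -P(x,y)·log₂P(x,y):
  X=0: 0.3147, 0.4312, 0.0862
  X=1: 0.5071, 0.4432, 0.2613
Sum of the 6 terms: H(X,Y) = 2.0437 bits

Marginal of Y (column sums):
  P(Y=0) = 0.091 + 0.483 = 0.574
  P(Y=1) = 0.167 + 0.178 = 0.345
  P(Y=2) = 0.014 + 0.067 = 0.081
H(Y) = -[0.574·log₂(0.574) + 0.345·log₂(0.345) + 0.081·log₂(0.081)]
  = 0.4597 + 0.5297 + 0.2937 = 1.2831 bits

H(X|Y) = H(X,Y) - H(Y) = 2.0437 - 1.2831 = 0.7606 bits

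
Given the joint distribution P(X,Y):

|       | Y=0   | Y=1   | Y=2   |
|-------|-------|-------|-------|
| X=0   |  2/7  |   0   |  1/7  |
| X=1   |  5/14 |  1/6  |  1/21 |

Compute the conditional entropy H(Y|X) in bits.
1.1027 bits

H(Y|X) = H(X,Y) - H(X)

H(X,Y) = -Σ_{x,y} P(x,y) log₂ P(x,y). Per-cell terms -P(x,y)·log₂P(x,y):
  X=0: 0.51639, 0.00000, 0.40105
  X=1: 0.53051, 0.43083, 0.20916
  (cells with P = 0 contribute 0)
Sum of the 6 terms: H(X,Y) = 2.0879 bits

Marginal of X (row sums):
  P(X=0) = 2/7 + 0 + 1/7 = 3/7
  P(X=1) = 5/14 + 1/6 + 1/21 = 4/7
H(X) = -[(3/7)·log₂(3/7) + (4/7)·log₂(4/7)]
  = 0.52388 + 0.46135 = 0.9852 bits

H(Y|X) = H(X,Y) - H(X) = 2.0879 - 0.9852 = 1.1027 bits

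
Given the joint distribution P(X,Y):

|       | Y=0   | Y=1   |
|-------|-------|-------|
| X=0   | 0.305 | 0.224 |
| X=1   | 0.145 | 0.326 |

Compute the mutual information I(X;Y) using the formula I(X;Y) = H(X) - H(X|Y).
0.0532 bits

I(X;Y) = H(X) - H(X|Y)

Marginal of X (row sums):
  P(X=0) = 0.305 + 0.224 = 0.529
  P(X=1) = 0.145 + 0.326 = 0.471
H(X) = -[0.529·log₂(0.529) + 0.471·log₂(0.471)]
  = 0.48597 + 0.51160 = 0.99757 bits

Marginal of Y (column sums):
  P(Y=0) = 0.305 + 0.145 = 0.450
  P(Y=1) = 0.224 + 0.326 = 0.550
H(X|Y) = Σ_y P(y)·H(X|Y=y):
  Y=0: P(Y=0) = 0.450, P(X|Y=0) = (61/90, 29/90) → H(X|Y=0) = 0.90678
  Y=1: P(Y=1) = 0.550, P(X|Y=1) = (112/275, 163/275) → H(X|Y=1) = 0.97505
H(X|Y) = 0.450·0.90678 + 0.550·0.97505 = 0.94433 bits

I(X;Y) = H(X) - H(X|Y) = 0.99757 - 0.94433 = 0.0532 bits

Cross-check via I(X;Y) = H(X) + H(Y) - H(X,Y): computing H(Y) from the column sums and H(X,Y) from the 4 cells in the same way gives H(Y) = 0.99277 bits and H(X,Y) = 1.93710 bits, so
I(X;Y) = 0.99757 + 0.99277 - 1.93710 = 0.0532 bits ✓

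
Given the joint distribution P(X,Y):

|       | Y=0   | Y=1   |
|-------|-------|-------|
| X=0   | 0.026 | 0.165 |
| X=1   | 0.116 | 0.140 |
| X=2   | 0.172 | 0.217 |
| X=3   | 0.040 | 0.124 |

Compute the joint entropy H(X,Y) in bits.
2.7977 bits

H(X,Y) = -Σ_{x,y} P(x,y) log₂ P(x,y). Per-cell terms -P(x,y)·log₂P(x,y):
  X=0: 0.1369, 0.4289
  X=1: 0.3605, 0.3971
  X=2: 0.4368, 0.4783
  X=3: 0.1858, 0.3734
Sum of the 8 terms: H(X,Y) = 2.7977 bits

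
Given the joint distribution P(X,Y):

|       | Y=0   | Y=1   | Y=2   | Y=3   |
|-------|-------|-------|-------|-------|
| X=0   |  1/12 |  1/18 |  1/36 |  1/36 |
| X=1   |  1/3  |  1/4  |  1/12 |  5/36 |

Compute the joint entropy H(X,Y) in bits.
2.5403 bits

H(X,Y) = -Σ_{x,y} P(x,y) log₂ P(x,y). Per-cell terms -P(x,y)·log₂P(x,y):
  X=0: 0.29875, 0.23166, 0.14361, 0.14361
  X=1: 0.52832, 0.50000, 0.29875, 0.39556
Sum of the 8 terms: H(X,Y) = 2.5403 bits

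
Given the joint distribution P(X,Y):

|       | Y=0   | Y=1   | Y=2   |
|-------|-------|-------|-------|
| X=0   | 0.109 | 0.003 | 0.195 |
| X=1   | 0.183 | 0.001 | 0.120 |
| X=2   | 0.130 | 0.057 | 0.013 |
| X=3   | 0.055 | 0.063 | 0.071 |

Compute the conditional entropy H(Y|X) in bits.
1.1471 bits

H(Y|X) = H(X,Y) - H(X)

H(X,Y) = -Σ_{x,y} P(x,y) log₂ P(x,y). Per-cell terms -P(x,y)·log₂P(x,y):
  X=0: 0.34854, 0.02514, 0.45990
  X=1: 0.44837, 0.00997, 0.36707
  X=2: 0.38264, 0.23557, 0.08145
  X=3: 0.23014, 0.25128, 0.27094
Sum of the 12 terms: H(X,Y) = 3.1110 bits

Marginal of X (row sums):
  P(X=0) = 0.109 + 0.003 + 0.195 = 0.307
  P(X=1) = 0.183 + 0.001 + 0.120 = 0.304
  P(X=2) = 0.130 + 0.057 + 0.013 = 0.200
  P(X=3) = 0.055 + 0.063 + 0.071 = 0.189
H(X) = -[0.307·log₂(0.307) + 0.304·log₂(0.304) + 0.200·log₂(0.200) + 0.189·log₂(0.189)]
  = 0.52303 + 0.52223 + 0.46439 + 0.45427 = 1.9639 bits

H(Y|X) = H(X,Y) - H(X) = 3.1110 - 1.9639 = 1.1471 bits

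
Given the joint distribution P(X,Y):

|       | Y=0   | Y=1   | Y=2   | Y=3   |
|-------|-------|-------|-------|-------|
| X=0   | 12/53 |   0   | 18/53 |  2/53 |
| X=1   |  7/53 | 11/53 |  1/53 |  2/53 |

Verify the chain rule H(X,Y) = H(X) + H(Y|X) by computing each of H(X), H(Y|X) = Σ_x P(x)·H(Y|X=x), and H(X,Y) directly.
H(X) = 0.9687 bits, H(Y|X) = 1.3671 bits, H(X,Y) = 2.3358 bits

Marginal of X (row sums):
  P(X=0) = 12/53 + 0 + 18/53 + 2/53 = 32/53
  P(X=1) = 7/53 + 11/53 + 1/53 + 2/53 = 21/53
H(X) = -[(32/53)·log₂(32/53) + (21/53)·log₂(21/53)]
  = 0.43950 + 0.52920 = 0.9687 bits

H(Y|X) = Σ_x P(x)·H(Y|X=x):
  X=0: P(X=0) = 32/53, P(Y|X=0) = (3/8, 0, 9/16, 1/16) → H(Y|X=0) = 1.24756
  X=1: P(X=1) = 21/53, P(Y|X=1) = (1/3, 11/21, 1/21, 2/21) → H(Y|X=1) = 1.54921
H(Y|X) = (32/53)·1.24756 + (21/53)·1.54921 = 1.3671 bits

H(X,Y) = -Σ_{x,y} P(x,y) log₂ P(x,y). Per-cell terms -P(x,y)·log₂P(x,y):
  X=0: 0.48520, 0.00000, 0.52913, 0.17841
  X=1: 0.38574, 0.47082, 0.10807, 0.17841
  (cells with P = 0 contribute 0)
Sum of the 8 terms: H(X,Y) = 2.3358 bits

Chain rule check:
  H(X) + H(Y|X) = 0.9687 + 1.3671 = 2.3358 bits
  H(X,Y) = 2.3358 bits
✓ Chain rule verified.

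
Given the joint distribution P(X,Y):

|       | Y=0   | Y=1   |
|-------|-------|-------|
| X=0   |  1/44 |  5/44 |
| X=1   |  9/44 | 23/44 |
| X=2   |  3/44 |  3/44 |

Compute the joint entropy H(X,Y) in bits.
1.9665 bits

H(X,Y) = -Σ_{x,y} P(x,y) log₂ P(x,y). Per-cell terms -P(x,y)·log₂P(x,y):
  X=0: 0.1241, 0.3565
  X=1: 0.4683, 0.4892
  X=2: 0.2642, 0.2642
Sum of the 6 terms: H(X,Y) = 1.9665 bits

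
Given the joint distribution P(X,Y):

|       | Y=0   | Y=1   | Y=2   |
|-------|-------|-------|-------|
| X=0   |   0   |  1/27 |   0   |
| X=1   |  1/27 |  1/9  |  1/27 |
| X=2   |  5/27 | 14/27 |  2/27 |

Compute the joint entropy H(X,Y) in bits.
2.1005 bits

H(X,Y) = -Σ_{x,y} P(x,y) log₂ P(x,y). Per-cell terms -P(x,y)·log₂P(x,y):
  X=0: 0.00000, 0.17611, 0.00000
  X=1: 0.17611, 0.35221, 0.17611
  X=2: 0.45055, 0.49131, 0.27814
  (cells with P = 0 contribute 0)
Sum of the 9 terms: H(X,Y) = 2.1005 bits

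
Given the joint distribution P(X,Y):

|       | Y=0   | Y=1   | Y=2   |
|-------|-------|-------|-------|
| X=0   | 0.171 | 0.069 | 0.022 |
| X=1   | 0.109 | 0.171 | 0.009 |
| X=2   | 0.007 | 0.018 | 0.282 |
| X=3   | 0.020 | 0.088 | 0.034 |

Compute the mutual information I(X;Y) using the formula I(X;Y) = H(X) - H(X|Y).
0.6043 bits

I(X;Y) = H(X) - H(X|Y)

Marginal of X (row sums):
  P(X=0) = 0.171 + 0.069 + 0.022 = 0.262
  P(X=1) = 0.109 + 0.171 + 0.009 = 0.289
  P(X=2) = 0.007 + 0.018 + 0.282 = 0.307
  P(X=3) = 0.020 + 0.088 + 0.034 = 0.142
H(X) = -[0.262·log₂(0.262) + 0.289·log₂(0.289) + 0.307·log₂(0.307) + 0.142·log₂(0.142)]
  = 0.50628 + 0.51756 + 0.52303 + 0.39988 = 1.94675 bits

Marginal of Y (column sums):
  P(Y=0) = 0.171 + 0.109 + 0.007 + 0.020 = 0.307
  P(Y=1) = 0.069 + 0.171 + 0.018 + 0.088 = 0.346
  P(Y=2) = 0.022 + 0.009 + 0.282 + 0.034 = 0.347
H(X|Y) = Σ_y P(y)·H(X|Y=y):
  Y=0: P(Y=0) = 0.307, P(X|Y=0) = (171/307, 109/307, 7/307, 20/307) → H(X|Y=0) = 1.38172
  Y=1: P(Y=1) = 0.346, P(X|Y=1) = (69/346, 171/346, 9/173, 44/173) → H(X|Y=1) = 1.69061
  Y=2: P(Y=2) = 0.347, P(X|Y=2) = (22/347, 9/347, 282/347, 34/347) → H(X|Y=2) = 0.96051
H(X|Y) = 0.307·1.38172 + 0.346·1.69061 + 0.347·0.96051 = 1.34244 bits

I(X;Y) = H(X) - H(X|Y) = 1.94675 - 1.34244 = 0.6043 bits

Cross-check via I(X;Y) = H(X) + H(Y) - H(X,Y): computing H(Y) from the column sums and H(X,Y) from the 12 cells in the same way gives H(Y) = 1.58268 bits and H(X,Y) = 2.92512 bits, so
I(X;Y) = 1.94675 + 1.58268 - 2.92512 = 0.6043 bits ✓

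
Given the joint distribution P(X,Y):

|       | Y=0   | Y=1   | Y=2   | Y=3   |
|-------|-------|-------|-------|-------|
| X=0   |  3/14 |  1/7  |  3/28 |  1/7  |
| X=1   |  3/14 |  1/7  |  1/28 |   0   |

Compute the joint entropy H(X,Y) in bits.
2.6726 bits

H(X,Y) = -Σ_{x,y} P(x,y) log₂ P(x,y). Per-cell terms -P(x,y)·log₂P(x,y):
  X=0: 0.47623, 0.40105, 0.34526, 0.40105
  X=1: 0.47623, 0.40105, 0.17169, 0.00000
  (cells with P = 0 contribute 0)
Sum of the 8 terms: H(X,Y) = 2.6726 bits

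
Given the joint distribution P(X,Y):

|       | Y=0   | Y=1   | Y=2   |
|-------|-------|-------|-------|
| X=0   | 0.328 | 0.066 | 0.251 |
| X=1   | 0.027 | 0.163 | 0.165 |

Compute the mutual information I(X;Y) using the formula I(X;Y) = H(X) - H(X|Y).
0.1992 bits

I(X;Y) = H(X) - H(X|Y)

Marginal of X (row sums):
  P(X=0) = 0.328 + 0.066 + 0.251 = 0.645
  P(X=1) = 0.027 + 0.163 + 0.165 = 0.355
H(X) = -[0.645·log₂(0.645) + 0.355·log₂(0.355)]
  = 0.40805 + 0.53041 = 0.9385 bits

Marginal of Y (column sums):
  P(Y=0) = 0.328 + 0.027 = 0.355
  P(Y=1) = 0.066 + 0.163 = 0.229
  P(Y=2) = 0.251 + 0.165 = 0.416
H(X|Y) = Σ_y P(y)·H(X|Y=y):
  Y=0: P(Y=0) = 0.355, P(X|Y=0) = (328/355, 27/355) → H(X|Y=0) = 0.38813
  Y=1: P(Y=1) = 0.229, P(X|Y=1) = (66/229, 163/229) → H(X|Y=1) = 0.86640
  Y=2: P(Y=2) = 0.416, P(X|Y=2) = (251/416, 165/416) → H(X|Y=2) = 0.96895
H(X|Y) = 0.355·0.38813 + 0.229·0.86640 + 0.416·0.96895 = 0.7393 bits

I(X;Y) = H(X) - H(X|Y) = 0.9385 - 0.7393 = 0.1992 bits

Cross-check via I(X;Y) = H(X) + H(Y) - H(X,Y): computing H(Y) from the column sums and H(X,Y) from the 6 cells in the same way gives H(Y) = 1.5438 bits and H(X,Y) = 2.2831 bits, so
I(X;Y) = 0.9385 + 1.5438 - 2.2831 = 0.1992 bits ✓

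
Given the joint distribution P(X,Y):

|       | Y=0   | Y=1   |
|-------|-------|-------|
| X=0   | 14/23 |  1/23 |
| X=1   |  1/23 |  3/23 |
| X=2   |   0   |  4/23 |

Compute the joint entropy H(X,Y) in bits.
1.6515 bits

H(X,Y) = -Σ_{x,y} P(x,y) log₂ P(x,y). Per-cell terms -P(x,y)·log₂P(x,y):
  X=0: 0.43595, 0.19668
  X=1: 0.19668, 0.38330
  X=2: 0.00000, 0.43888
  (cells with P = 0 contribute 0)
Sum of the 6 terms: H(X,Y) = 1.6515 bits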